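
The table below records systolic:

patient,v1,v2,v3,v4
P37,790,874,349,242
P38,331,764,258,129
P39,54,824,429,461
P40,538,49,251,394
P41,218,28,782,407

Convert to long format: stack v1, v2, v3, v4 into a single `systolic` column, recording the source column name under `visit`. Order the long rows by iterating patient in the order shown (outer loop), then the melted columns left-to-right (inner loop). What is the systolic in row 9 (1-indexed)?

54

20 rows total (5 × 4). Row 9: index ⌊(9-1)/4⌋ = 2 into patient → P39; (9-1) mod 4 = 0 into the melted columns → v1.
So row 9 is (P39, v1, 54); systolic = 54.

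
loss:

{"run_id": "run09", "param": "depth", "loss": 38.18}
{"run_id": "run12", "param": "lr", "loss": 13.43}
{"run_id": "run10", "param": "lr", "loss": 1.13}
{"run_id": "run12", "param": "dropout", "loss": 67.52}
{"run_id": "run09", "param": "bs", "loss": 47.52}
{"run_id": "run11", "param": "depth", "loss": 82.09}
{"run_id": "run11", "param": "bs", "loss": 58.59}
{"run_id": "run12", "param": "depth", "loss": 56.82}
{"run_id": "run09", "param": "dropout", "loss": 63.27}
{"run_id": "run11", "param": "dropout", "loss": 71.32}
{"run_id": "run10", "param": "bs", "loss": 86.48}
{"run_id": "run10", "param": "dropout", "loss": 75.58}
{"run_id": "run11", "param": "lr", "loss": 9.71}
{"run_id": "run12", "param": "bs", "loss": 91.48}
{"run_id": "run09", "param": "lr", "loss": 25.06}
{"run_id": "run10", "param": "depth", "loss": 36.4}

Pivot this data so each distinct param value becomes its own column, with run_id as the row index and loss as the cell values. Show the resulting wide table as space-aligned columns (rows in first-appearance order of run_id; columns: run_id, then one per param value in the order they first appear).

Columns: run_id plus the 4 distinct param values (depth, lr, dropout, bs).
For example, row run09 column depth takes loss=38.18 from the long row (run09, depth).

run_id  depth  lr     dropout  bs   
run09   38.18  25.06  63.27    47.52
run12   56.82  13.43  67.52    91.48
run10   36.4   1.13   75.58    86.48
run11   82.09  9.71   71.32    58.59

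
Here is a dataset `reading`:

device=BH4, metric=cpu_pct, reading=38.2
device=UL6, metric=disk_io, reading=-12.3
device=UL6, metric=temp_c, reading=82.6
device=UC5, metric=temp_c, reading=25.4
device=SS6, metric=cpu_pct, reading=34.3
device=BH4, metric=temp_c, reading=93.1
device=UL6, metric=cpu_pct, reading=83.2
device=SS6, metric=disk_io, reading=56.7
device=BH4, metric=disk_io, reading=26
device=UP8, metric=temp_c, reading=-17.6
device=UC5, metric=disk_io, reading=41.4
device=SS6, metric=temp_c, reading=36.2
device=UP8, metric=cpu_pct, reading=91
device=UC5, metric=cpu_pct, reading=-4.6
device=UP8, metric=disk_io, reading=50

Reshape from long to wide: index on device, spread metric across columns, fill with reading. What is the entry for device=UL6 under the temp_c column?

82.6

Wide layout: rows indexed by device, columns are the 3 distinct metric values (cpu_pct, disk_io, temp_c).
Cell (device=UL6, metric=temp_c) draws from the long row where device=UL6 and metric=temp_c, which has reading=82.6.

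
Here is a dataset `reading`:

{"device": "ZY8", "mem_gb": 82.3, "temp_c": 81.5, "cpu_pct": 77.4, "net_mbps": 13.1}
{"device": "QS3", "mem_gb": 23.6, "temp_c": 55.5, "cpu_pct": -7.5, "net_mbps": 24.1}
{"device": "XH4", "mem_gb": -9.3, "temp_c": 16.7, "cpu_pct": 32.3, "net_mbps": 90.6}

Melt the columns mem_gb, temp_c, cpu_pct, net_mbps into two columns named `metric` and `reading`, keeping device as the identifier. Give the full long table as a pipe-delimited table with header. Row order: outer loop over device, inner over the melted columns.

| device | metric | reading |
| ZY8 | mem_gb | 82.3 |
| ZY8 | temp_c | 81.5 |
| ZY8 | cpu_pct | 77.4 |
| ZY8 | net_mbps | 13.1 |
| QS3 | mem_gb | 23.6 |
| QS3 | temp_c | 55.5 |
| QS3 | cpu_pct | -7.5 |
| QS3 | net_mbps | 24.1 |
| XH4 | mem_gb | -9.3 |
| XH4 | temp_c | 16.7 |
| XH4 | cpu_pct | 32.3 |
| XH4 | net_mbps | 90.6 |

Each (device, column) pair becomes one row: 3 × 4 = 12 rows.
For example, (ZY8, mem_gb) → reading=82.3.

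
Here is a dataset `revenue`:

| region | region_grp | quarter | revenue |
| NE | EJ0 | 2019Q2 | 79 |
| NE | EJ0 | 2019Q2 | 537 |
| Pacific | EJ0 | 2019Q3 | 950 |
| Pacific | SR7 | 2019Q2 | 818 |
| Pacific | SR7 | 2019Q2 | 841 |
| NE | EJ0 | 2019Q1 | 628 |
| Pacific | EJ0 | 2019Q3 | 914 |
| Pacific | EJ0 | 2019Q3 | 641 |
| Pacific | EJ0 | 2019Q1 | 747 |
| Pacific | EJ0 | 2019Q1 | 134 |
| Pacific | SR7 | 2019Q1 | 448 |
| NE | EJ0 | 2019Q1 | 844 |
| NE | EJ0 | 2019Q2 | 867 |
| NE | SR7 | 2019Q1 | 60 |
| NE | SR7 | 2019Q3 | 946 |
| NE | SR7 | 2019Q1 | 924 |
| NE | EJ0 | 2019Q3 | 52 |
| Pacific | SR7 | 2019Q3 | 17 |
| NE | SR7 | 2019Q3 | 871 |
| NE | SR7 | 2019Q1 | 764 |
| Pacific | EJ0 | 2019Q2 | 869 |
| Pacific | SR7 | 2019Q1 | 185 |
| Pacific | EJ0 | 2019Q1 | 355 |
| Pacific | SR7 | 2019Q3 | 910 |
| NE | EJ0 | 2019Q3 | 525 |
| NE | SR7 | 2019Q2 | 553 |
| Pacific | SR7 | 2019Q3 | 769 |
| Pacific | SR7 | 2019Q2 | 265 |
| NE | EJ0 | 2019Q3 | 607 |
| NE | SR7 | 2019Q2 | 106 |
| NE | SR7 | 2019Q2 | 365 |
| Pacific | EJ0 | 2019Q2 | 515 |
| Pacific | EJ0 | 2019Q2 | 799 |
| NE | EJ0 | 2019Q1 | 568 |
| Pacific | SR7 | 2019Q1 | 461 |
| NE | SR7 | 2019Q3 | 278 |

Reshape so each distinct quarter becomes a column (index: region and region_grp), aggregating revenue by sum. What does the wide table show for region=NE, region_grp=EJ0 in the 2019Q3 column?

1184

Rows with region=NE, region_grp=EJ0 and quarter=2019Q3: revenue values are 52, 525, 607.
52 + 525 + 607 = 1184.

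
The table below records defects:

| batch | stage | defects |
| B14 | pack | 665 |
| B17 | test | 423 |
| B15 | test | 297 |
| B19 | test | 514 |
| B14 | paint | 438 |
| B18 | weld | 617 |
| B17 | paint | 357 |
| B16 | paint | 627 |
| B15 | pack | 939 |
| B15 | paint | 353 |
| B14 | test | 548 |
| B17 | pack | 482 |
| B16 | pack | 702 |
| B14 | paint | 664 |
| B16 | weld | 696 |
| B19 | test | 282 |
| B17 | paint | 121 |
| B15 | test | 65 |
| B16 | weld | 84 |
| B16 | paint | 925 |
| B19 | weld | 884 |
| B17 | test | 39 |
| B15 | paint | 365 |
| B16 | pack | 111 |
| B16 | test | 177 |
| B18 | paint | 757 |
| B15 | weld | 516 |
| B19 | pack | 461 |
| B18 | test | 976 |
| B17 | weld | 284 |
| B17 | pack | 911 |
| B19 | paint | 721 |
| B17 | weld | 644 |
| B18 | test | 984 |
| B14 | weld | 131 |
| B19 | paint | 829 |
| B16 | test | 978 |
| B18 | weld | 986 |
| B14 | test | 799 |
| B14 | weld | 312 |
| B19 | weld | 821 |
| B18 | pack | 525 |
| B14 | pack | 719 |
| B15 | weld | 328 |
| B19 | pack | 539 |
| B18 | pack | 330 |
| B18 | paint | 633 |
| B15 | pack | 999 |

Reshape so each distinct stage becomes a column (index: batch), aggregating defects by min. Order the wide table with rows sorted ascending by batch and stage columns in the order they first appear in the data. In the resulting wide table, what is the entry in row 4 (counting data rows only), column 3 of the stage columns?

With rows sorted ascending by batch, row 4 is batch=B17. stage columns in first-appearance order: pack, test, paint, weld; column 3 is paint.
Long rows with batch=B17, stage=paint: min(357, 121) = 121.

121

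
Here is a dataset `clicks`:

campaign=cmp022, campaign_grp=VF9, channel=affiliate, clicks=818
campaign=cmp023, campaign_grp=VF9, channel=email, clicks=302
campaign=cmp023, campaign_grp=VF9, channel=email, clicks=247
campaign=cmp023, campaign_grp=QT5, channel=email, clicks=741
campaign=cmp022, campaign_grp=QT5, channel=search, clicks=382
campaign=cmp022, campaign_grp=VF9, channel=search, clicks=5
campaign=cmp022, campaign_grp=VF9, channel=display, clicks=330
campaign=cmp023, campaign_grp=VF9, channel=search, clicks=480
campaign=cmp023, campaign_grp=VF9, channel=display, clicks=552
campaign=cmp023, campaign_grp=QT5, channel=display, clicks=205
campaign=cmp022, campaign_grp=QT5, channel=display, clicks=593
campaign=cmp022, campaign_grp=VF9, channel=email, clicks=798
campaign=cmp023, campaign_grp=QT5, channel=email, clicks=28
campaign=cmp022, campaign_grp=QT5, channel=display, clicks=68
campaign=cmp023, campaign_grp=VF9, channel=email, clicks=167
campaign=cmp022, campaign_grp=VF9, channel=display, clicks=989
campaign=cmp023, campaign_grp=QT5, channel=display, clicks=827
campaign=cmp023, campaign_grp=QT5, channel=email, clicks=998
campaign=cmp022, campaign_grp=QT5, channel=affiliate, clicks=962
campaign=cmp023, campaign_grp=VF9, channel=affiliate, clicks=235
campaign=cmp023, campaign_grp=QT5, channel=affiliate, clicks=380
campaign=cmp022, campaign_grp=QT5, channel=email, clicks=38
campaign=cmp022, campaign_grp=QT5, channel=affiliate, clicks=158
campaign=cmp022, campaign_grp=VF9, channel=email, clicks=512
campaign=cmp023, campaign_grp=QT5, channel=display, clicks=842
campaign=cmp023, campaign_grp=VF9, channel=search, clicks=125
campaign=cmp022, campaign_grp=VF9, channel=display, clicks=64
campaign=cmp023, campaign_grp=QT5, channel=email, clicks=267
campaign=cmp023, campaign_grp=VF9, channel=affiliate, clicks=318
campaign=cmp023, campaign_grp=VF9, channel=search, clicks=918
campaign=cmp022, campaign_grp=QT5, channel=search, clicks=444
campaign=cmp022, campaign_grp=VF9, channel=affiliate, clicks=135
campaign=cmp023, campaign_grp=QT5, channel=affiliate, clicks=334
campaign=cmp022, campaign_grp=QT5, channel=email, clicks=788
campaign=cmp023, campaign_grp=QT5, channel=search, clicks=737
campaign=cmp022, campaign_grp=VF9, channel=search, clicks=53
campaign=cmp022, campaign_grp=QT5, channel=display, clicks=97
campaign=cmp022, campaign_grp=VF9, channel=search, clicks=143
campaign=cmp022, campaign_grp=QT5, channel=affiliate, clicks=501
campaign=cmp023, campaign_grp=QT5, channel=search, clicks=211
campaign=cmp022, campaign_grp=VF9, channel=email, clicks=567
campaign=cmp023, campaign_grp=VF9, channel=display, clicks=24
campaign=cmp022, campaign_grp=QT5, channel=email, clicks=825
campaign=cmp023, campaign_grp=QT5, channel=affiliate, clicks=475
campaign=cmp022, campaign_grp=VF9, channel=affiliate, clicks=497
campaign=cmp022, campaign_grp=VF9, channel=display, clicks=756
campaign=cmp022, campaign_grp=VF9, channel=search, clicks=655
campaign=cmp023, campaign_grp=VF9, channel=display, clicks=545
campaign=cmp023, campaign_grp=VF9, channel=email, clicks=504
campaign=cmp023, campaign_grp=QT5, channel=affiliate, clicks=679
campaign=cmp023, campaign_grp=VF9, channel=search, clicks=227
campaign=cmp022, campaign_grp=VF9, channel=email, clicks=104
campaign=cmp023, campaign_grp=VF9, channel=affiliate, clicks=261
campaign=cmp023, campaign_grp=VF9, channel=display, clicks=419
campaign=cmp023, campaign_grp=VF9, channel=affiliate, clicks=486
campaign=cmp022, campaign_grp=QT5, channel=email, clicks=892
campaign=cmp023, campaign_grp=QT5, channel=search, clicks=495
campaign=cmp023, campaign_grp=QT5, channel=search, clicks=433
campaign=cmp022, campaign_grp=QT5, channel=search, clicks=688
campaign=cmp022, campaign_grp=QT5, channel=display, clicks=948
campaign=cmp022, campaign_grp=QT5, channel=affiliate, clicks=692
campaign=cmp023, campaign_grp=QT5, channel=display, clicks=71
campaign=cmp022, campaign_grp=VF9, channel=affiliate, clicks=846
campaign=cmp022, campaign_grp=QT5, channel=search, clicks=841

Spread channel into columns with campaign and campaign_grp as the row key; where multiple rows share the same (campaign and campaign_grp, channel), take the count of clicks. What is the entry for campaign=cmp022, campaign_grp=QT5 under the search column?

Rows with campaign=cmp022, campaign_grp=QT5 and channel=search: clicks values are 382, 444, 688, 841.
4 rows match — count = 4.

4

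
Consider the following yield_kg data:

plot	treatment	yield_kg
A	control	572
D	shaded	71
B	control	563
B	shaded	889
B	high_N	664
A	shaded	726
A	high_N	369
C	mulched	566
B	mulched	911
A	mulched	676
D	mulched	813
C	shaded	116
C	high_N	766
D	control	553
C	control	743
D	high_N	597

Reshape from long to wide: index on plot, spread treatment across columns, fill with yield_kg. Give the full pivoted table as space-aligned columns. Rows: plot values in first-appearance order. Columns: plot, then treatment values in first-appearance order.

Columns: plot plus the 4 distinct treatment values (control, shaded, high_N, mulched).
For example, row A column control takes yield_kg=572 from the long row (A, control).

plot  control  shaded  high_N  mulched
A     572      726     369     676    
D     553      71      597     813    
B     563      889     664     911    
C     743      116     766     566    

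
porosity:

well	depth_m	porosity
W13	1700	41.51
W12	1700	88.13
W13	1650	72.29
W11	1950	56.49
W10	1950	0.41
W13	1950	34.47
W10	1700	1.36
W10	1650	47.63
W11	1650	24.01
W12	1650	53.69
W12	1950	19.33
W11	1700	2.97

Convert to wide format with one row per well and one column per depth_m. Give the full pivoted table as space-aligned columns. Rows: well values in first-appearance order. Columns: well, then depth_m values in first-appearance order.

well  1700   1650   1950 
W13   41.51  72.29  34.47
W12   88.13  53.69  19.33
W11   2.97   24.01  56.49
W10   1.36   47.63  0.41 

Columns: well plus the 3 distinct depth_m values (1700, 1650, 1950).
For example, row W13 column 1700 takes porosity=41.51 from the long row (W13, 1700).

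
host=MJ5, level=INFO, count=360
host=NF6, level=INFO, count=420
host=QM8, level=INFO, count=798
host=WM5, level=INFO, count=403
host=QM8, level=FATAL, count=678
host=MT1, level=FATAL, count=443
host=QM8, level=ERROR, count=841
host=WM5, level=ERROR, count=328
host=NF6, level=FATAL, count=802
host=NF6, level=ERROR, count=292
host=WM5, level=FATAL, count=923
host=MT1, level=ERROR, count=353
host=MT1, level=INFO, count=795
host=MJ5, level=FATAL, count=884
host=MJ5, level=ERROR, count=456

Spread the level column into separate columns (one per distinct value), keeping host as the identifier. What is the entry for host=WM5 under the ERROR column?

328

Wide layout: rows indexed by host, columns are the 3 distinct level values (INFO, FATAL, ERROR).
Cell (host=WM5, level=ERROR) draws from the long row where host=WM5 and level=ERROR, which has count=328.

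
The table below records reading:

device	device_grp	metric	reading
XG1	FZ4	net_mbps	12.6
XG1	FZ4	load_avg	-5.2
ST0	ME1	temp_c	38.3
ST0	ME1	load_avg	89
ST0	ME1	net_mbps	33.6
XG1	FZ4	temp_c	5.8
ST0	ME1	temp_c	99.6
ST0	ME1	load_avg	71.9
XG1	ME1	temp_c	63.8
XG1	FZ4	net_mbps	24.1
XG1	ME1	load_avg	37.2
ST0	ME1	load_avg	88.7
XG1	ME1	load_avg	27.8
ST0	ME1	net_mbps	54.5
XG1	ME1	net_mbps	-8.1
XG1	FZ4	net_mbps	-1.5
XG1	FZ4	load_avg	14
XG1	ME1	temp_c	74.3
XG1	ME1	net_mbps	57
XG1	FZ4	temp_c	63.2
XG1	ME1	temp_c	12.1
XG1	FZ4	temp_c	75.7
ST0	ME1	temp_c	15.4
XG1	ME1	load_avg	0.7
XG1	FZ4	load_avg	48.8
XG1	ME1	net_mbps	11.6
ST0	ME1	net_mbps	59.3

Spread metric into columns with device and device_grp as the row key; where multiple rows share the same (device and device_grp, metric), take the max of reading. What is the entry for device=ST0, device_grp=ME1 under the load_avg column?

89

Rows with device=ST0, device_grp=ME1 and metric=load_avg: reading values are 89, 71.9, 88.7.
max(89, 71.9, 88.7) = 89.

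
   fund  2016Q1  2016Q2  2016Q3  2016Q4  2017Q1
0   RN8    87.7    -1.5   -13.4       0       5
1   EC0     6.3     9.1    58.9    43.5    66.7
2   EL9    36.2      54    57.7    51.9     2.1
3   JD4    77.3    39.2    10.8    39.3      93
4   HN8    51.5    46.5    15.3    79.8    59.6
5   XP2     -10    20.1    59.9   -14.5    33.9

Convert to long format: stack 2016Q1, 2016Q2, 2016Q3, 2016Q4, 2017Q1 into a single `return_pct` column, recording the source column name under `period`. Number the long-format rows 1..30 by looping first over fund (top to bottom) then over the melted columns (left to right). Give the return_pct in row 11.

30 rows total (6 × 5). Row 11: index ⌊(11-1)/5⌋ = 2 into fund → EL9; (11-1) mod 5 = 0 into the melted columns → 2016Q1.
So row 11 is (EL9, 2016Q1, 36.2); return_pct = 36.2.

36.2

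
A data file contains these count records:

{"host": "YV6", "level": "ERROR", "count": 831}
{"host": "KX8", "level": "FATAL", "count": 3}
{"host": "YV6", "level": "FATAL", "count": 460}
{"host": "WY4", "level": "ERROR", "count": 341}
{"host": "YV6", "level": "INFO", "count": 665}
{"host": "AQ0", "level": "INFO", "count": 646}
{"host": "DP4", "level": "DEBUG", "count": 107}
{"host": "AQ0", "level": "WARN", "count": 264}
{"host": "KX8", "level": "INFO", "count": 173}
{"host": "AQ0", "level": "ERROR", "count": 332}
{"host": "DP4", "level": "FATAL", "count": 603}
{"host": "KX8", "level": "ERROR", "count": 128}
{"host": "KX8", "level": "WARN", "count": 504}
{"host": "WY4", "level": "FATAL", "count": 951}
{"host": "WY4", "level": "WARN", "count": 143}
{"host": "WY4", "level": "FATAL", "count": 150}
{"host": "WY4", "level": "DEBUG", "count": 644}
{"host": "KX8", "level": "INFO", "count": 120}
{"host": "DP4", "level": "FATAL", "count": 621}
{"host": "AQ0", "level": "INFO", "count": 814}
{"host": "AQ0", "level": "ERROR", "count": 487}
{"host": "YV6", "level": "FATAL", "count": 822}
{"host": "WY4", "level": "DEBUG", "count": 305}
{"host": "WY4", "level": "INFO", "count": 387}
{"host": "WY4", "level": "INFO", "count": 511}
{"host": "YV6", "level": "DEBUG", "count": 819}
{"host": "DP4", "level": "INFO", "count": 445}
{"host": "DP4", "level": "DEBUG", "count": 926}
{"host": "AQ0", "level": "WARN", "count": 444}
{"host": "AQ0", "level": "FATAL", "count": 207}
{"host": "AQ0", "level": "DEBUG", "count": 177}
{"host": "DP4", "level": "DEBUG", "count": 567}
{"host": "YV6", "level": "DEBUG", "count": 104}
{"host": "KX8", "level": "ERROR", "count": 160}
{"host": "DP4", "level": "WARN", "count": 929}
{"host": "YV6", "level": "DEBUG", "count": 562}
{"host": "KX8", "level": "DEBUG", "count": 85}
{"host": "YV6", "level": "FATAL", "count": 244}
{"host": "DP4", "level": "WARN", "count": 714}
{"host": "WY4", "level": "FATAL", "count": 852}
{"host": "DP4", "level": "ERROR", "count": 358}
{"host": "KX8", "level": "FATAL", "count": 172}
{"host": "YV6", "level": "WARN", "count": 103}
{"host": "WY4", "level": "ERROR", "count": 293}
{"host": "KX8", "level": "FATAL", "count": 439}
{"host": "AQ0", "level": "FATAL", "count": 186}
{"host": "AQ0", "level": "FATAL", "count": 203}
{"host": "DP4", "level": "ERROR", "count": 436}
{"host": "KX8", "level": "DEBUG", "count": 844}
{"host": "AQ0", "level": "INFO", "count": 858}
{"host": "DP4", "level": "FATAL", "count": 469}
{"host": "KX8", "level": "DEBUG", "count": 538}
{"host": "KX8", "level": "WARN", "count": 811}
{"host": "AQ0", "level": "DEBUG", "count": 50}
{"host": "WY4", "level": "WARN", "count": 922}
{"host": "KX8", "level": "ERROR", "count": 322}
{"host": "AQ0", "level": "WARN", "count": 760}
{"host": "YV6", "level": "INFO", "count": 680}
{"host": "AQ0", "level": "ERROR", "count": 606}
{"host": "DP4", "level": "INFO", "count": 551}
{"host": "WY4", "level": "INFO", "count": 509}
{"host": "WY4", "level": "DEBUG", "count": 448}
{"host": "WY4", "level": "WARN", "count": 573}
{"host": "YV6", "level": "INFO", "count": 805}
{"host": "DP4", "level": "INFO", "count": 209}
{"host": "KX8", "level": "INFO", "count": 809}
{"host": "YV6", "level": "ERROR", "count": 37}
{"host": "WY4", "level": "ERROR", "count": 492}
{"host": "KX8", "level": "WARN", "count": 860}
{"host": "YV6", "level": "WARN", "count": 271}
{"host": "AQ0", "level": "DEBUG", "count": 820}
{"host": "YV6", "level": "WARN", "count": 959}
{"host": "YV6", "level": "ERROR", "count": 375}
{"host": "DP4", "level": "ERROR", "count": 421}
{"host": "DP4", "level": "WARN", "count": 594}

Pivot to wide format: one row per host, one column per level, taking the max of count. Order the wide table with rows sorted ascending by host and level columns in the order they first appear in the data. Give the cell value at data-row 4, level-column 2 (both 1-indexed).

951

With rows sorted ascending by host, row 4 is host=WY4. level columns in first-appearance order: ERROR, FATAL, INFO, DEBUG, WARN; column 2 is FATAL.
Long rows with host=WY4, level=FATAL: max(951, 150, 852) = 951.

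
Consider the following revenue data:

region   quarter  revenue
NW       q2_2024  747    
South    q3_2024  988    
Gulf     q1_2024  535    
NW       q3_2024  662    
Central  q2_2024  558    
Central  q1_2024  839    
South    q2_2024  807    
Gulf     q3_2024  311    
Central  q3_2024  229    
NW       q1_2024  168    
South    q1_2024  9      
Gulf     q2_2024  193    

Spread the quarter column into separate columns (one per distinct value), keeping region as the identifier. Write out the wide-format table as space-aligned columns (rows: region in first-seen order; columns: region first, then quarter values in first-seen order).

region   q2_2024  q3_2024  q1_2024
NW       747      662      168    
South    807      988      9      
Gulf     193      311      535    
Central  558      229      839    

Columns: region plus the 3 distinct quarter values (q2_2024, q3_2024, q1_2024).
For example, row NW column q2_2024 takes revenue=747 from the long row (NW, q2_2024).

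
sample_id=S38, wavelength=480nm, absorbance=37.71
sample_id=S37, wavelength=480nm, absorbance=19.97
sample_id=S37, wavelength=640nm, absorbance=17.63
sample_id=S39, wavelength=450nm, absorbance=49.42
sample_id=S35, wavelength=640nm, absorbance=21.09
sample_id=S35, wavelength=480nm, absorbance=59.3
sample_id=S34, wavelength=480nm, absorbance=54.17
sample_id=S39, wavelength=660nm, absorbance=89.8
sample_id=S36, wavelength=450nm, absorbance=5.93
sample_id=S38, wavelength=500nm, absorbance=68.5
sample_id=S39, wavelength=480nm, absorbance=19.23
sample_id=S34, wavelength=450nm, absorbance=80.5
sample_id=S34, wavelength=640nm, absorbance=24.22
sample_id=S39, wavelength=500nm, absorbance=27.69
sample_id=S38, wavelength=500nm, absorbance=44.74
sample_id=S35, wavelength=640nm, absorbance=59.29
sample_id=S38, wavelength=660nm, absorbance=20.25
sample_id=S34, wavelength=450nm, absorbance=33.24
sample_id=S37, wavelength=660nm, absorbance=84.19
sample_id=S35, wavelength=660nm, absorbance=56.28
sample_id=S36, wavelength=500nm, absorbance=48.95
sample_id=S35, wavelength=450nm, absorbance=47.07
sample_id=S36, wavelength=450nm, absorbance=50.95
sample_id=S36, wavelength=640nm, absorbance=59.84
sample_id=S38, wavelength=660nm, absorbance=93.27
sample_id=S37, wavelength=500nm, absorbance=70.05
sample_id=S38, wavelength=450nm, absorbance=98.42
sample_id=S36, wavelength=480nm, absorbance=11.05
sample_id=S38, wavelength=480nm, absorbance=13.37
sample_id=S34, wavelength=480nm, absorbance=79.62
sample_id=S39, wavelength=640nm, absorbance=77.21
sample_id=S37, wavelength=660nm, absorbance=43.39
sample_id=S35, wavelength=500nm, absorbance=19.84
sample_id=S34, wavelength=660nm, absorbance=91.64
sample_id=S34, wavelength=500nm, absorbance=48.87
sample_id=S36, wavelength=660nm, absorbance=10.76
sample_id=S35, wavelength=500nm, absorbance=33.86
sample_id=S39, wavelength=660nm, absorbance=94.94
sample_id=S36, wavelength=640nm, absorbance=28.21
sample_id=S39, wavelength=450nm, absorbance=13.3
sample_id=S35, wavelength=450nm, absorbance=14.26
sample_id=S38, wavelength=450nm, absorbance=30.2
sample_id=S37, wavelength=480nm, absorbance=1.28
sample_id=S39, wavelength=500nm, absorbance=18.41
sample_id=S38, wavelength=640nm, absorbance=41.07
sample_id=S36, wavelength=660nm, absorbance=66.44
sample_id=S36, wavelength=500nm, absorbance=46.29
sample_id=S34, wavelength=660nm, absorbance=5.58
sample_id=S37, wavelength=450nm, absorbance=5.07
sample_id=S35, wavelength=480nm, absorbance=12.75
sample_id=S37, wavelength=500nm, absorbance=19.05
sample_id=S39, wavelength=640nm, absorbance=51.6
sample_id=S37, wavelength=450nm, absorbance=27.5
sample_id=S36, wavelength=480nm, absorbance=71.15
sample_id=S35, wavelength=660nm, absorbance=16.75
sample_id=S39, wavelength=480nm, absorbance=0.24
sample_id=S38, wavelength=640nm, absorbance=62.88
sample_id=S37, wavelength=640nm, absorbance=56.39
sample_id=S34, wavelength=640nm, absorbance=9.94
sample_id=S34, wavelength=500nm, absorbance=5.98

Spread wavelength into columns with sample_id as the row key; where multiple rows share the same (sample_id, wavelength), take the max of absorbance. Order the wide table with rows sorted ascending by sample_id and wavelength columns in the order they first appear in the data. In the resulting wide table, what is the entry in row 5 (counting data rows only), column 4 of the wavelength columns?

93.27

With rows sorted ascending by sample_id, row 5 is sample_id=S38. wavelength columns in first-appearance order: 480nm, 640nm, 450nm, 660nm, 500nm; column 4 is 660nm.
Long rows with sample_id=S38, wavelength=660nm: max(20.25, 93.27) = 93.27.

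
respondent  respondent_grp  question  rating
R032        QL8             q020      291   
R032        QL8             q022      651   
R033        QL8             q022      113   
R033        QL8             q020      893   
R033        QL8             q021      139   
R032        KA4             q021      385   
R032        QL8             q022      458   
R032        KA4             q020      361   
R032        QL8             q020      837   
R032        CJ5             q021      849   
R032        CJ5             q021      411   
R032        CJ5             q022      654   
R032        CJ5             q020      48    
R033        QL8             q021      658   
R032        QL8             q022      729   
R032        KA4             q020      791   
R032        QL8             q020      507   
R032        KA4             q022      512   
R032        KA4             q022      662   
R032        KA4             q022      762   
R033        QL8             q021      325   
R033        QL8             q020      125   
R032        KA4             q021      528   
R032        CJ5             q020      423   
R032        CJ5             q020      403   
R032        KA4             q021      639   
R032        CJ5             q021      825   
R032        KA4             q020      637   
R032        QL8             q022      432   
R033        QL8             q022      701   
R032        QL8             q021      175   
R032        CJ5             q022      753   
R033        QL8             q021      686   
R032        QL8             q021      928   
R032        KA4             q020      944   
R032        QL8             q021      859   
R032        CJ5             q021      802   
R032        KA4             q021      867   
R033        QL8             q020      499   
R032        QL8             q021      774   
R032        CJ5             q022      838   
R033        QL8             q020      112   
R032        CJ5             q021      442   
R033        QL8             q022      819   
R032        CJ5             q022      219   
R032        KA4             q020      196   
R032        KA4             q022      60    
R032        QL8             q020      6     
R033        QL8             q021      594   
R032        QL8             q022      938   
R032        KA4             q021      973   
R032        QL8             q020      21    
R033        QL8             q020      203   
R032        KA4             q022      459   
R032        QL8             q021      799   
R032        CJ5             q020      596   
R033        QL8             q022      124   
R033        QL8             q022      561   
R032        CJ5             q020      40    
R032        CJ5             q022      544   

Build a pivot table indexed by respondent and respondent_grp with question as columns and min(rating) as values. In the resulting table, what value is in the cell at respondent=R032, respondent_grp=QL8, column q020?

6

Rows with respondent=R032, respondent_grp=QL8 and question=q020: rating values are 291, 837, 507, 6, 21.
min(291, 837, 507, 6, 21) = 6.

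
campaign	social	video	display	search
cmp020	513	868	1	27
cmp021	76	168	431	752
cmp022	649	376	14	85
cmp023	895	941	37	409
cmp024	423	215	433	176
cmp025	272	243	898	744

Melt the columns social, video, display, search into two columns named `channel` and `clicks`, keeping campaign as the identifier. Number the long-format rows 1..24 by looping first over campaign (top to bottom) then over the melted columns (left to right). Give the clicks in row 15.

37

24 rows total (6 × 4). Row 15: index ⌊(15-1)/4⌋ = 3 into campaign → cmp023; (15-1) mod 4 = 2 into the melted columns → display.
So row 15 is (cmp023, display, 37); clicks = 37.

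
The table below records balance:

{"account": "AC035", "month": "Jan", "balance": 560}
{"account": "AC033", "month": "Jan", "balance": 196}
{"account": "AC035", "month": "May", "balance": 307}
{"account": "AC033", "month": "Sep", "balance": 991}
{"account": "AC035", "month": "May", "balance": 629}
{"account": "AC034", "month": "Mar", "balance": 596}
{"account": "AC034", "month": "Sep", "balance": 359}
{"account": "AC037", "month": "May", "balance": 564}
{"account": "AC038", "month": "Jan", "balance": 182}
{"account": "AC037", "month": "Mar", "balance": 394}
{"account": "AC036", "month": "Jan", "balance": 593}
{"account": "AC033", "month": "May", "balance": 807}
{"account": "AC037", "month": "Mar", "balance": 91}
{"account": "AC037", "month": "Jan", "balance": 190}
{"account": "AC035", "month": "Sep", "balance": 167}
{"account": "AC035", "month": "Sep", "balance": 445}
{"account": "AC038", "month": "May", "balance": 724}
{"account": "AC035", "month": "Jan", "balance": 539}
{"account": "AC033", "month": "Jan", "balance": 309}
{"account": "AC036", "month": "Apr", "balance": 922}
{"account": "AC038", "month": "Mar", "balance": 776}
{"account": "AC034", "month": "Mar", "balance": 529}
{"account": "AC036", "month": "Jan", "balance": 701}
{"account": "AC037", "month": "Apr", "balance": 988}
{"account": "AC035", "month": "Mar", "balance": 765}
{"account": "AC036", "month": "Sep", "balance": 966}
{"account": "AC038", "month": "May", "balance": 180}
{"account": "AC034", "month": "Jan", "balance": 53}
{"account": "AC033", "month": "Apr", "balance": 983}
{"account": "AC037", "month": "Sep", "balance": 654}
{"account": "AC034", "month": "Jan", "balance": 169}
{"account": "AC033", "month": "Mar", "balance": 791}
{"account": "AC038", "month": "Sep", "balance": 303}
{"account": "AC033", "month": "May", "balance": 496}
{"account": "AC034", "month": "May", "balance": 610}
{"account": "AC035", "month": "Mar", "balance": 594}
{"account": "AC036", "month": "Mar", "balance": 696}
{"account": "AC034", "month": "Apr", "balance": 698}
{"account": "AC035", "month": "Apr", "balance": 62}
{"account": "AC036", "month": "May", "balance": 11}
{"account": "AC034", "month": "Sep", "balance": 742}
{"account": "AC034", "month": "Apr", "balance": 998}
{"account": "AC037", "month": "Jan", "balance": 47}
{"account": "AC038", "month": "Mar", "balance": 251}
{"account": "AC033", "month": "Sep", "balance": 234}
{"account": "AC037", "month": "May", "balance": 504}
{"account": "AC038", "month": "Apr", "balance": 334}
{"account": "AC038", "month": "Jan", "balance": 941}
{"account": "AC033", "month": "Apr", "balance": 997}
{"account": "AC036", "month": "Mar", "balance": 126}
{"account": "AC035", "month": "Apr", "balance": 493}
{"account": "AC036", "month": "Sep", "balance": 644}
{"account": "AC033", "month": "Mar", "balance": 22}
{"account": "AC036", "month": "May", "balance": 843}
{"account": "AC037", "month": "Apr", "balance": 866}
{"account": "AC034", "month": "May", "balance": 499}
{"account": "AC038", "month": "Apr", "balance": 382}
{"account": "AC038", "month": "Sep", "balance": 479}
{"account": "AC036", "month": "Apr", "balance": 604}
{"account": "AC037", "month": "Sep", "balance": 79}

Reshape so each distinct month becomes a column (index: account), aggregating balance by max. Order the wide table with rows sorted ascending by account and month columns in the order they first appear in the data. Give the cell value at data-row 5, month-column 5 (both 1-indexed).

988

With rows sorted ascending by account, row 5 is account=AC037. month columns in first-appearance order: Jan, May, Sep, Mar, Apr; column 5 is Apr.
Long rows with account=AC037, month=Apr: max(988, 866) = 988.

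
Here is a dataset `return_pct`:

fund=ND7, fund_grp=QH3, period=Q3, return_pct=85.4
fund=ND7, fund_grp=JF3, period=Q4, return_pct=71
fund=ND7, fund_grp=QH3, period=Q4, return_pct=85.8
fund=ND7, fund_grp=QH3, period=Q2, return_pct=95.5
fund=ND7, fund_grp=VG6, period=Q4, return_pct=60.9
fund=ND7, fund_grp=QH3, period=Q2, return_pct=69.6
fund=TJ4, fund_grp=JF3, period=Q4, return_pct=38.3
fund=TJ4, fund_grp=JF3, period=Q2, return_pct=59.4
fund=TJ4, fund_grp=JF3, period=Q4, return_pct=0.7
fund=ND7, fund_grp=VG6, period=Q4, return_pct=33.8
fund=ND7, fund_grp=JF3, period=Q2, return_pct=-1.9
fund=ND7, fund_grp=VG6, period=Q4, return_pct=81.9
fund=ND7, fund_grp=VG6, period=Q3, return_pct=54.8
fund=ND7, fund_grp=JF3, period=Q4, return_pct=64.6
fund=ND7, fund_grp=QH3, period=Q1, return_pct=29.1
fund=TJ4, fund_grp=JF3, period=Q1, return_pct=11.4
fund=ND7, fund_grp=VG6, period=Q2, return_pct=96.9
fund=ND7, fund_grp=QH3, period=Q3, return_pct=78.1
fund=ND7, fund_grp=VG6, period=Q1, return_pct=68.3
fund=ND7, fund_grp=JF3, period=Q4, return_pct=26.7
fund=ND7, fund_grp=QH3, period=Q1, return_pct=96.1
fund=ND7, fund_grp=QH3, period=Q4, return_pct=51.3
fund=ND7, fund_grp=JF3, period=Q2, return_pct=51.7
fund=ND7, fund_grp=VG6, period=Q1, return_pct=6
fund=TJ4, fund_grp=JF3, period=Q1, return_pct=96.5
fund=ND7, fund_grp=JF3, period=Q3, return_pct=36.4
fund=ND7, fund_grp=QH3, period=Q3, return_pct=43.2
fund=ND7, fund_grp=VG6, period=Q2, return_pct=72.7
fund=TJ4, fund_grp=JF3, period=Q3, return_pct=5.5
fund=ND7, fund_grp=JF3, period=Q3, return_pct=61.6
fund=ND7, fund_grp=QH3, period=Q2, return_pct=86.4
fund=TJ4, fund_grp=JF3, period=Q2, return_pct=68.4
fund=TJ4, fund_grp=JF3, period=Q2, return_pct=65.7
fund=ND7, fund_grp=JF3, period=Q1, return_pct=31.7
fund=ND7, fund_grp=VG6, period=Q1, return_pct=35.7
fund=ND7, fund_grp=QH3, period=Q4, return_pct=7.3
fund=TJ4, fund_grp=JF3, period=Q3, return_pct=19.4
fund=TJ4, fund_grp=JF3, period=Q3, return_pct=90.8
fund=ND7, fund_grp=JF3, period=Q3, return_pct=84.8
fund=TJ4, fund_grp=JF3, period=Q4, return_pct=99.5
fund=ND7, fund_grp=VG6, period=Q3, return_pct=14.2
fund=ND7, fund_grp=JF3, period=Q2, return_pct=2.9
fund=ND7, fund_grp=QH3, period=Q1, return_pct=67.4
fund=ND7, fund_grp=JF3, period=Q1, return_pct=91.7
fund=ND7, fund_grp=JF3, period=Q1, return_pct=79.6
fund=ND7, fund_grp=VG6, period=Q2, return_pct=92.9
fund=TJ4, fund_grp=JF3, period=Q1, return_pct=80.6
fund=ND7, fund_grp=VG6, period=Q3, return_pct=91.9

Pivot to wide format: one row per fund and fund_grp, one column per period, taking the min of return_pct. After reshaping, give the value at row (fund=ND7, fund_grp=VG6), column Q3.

14.2

Rows with fund=ND7, fund_grp=VG6 and period=Q3: return_pct values are 54.8, 14.2, 91.9.
min(54.8, 14.2, 91.9) = 14.2.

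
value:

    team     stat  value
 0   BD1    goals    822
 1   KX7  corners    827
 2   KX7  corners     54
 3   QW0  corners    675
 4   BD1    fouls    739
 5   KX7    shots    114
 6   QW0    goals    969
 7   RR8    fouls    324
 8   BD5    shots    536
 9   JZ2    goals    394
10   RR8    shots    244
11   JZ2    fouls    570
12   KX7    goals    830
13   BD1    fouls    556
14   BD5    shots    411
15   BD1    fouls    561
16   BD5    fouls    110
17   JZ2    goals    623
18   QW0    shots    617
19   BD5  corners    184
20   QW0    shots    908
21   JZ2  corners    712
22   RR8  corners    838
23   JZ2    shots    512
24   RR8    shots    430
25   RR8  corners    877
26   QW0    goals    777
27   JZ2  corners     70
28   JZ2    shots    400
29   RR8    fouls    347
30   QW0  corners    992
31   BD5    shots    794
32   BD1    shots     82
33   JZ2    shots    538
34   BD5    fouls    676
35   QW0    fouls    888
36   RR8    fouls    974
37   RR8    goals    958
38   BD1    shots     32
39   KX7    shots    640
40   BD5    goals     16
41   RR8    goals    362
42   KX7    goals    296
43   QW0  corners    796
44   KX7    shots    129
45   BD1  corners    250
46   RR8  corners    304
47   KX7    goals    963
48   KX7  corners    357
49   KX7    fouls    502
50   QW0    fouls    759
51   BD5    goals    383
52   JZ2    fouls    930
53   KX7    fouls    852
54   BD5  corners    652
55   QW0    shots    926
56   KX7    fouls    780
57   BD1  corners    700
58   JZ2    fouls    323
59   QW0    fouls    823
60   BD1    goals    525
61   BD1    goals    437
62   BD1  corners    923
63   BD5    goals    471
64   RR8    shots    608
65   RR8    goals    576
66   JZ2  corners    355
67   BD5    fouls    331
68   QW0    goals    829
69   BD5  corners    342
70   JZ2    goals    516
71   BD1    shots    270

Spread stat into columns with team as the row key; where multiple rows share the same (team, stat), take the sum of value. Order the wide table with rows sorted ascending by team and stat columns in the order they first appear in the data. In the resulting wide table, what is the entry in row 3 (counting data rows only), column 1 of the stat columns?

With rows sorted ascending by team, row 3 is team=JZ2. stat columns in first-appearance order: goals, corners, fouls, shots; column 1 is goals.
Long rows with team=JZ2, stat=goals: 394 + 623 + 516 = 1533.

1533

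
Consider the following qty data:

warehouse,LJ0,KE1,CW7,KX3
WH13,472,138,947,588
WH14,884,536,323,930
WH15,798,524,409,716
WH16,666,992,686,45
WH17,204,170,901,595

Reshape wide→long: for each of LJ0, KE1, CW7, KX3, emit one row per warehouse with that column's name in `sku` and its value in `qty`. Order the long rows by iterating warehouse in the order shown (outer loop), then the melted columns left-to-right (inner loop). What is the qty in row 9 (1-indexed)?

798

20 rows total (5 × 4). Row 9: index ⌊(9-1)/4⌋ = 2 into warehouse → WH15; (9-1) mod 4 = 0 into the melted columns → LJ0.
So row 9 is (WH15, LJ0, 798); qty = 798.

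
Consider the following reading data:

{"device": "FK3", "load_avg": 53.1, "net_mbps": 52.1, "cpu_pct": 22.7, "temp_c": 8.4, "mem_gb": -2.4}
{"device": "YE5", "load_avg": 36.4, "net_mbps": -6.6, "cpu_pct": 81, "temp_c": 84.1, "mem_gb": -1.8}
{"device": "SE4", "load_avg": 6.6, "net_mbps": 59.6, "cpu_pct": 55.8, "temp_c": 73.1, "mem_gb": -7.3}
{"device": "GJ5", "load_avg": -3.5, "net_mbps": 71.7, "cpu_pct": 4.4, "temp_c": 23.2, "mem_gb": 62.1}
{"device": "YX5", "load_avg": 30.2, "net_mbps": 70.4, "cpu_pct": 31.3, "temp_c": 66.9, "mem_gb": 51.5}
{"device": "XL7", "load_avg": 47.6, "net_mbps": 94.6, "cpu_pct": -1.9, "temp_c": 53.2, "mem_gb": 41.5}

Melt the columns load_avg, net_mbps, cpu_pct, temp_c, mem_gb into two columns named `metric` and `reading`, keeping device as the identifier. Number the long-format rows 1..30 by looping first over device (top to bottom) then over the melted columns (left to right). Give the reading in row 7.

-6.6

30 rows total (6 × 5). Row 7: index ⌊(7-1)/5⌋ = 1 into device → YE5; (7-1) mod 5 = 1 into the melted columns → net_mbps.
So row 7 is (YE5, net_mbps, -6.6); reading = -6.6.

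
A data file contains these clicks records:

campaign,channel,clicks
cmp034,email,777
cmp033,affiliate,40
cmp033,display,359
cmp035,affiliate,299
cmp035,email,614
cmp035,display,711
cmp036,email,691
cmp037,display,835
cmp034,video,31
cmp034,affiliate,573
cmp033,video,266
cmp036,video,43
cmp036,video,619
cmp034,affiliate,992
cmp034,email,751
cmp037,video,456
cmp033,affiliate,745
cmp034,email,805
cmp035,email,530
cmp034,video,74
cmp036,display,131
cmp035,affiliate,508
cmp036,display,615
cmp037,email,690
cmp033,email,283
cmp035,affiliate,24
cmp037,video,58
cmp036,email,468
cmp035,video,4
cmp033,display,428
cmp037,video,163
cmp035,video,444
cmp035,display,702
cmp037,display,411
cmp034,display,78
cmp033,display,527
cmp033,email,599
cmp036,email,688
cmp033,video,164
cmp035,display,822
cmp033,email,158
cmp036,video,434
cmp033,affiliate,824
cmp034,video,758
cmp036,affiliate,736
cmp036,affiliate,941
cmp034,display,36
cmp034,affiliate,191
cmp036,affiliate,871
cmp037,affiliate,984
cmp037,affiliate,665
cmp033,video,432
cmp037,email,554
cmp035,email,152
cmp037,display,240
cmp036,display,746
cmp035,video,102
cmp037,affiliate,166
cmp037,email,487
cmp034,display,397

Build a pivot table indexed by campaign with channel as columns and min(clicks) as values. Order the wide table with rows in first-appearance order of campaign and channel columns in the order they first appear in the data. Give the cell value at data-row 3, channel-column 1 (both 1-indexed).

With rows in first-appearance order of campaign, row 3 is campaign=cmp035. channel columns in first-appearance order: email, affiliate, display, video; column 1 is email.
Long rows with campaign=cmp035, channel=email: min(614, 530, 152) = 152.

152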